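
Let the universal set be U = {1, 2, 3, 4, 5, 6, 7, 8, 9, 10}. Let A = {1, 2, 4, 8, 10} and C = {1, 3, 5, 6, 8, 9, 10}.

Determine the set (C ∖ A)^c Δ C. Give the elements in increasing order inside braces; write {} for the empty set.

C ∖ A = {3, 5, 6, 9}
(C ∖ A)^c = {1, 2, 4, 7, 8, 10}
(C ∖ A)^c Δ C = {2, 3, 4, 5, 6, 7, 9}

{2, 3, 4, 5, 6, 7, 9}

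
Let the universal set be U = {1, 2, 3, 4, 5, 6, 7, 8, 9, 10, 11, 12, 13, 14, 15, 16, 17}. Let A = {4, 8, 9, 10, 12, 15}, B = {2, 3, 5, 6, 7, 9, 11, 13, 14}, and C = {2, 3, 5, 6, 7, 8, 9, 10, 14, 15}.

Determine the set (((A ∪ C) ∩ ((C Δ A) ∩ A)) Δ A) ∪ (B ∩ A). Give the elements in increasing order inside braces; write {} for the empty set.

A ∪ C = {2, 3, 4, 5, 6, 7, 8, 9, 10, 12, 14, 15}
C Δ A = {2, 3, 4, 5, 6, 7, 12, 14}
(C Δ A) ∩ A = {4, 12}
(A ∪ C) ∩ ((C Δ A) ∩ A) = {4, 12}
((A ∪ C) ∩ ((C Δ A) ∩ A)) Δ A = {8, 9, 10, 15}
B ∩ A = {9}
(((A ∪ C) ∩ ((C Δ A) ∩ A)) Δ A) ∪ (B ∩ A) = {8, 9, 10, 15}

{8, 9, 10, 15}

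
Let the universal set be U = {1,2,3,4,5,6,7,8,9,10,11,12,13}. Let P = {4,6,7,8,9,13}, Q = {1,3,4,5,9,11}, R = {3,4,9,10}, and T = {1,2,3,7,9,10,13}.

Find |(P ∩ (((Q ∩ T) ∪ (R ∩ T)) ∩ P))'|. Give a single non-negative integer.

12

Q ∩ T = {1,3,9}
R ∩ T = {3,9,10}
(Q ∩ T) ∪ (R ∩ T) = {1,3,9,10}
((Q ∩ T) ∪ (R ∩ T)) ∩ P = {9}
P ∩ (((Q ∩ T) ∪ (R ∩ T)) ∩ P) = {9}
(P ∩ (((Q ∩ T) ∪ (R ∩ T)) ∩ P))' = {1,2,3,4,5,6,7,8,10,11,12,13}
|(P ∩ (((Q ∩ T) ∪ (R ∩ T)) ∩ P))'| = 12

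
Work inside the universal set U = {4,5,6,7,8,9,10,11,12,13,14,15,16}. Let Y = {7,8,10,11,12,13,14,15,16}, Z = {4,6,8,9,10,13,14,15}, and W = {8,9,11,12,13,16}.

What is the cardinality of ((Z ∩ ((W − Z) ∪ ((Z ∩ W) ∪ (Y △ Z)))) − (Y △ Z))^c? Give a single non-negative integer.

11

W − Z = {11,12,16}
Z ∩ W = {8,9,13}
Y △ Z = {4,6,7,9,11,12,16}
(Z ∩ W) ∪ (Y △ Z) = {4,6,7,8,9,11,12,13,16}
(W − Z) ∪ ((Z ∩ W) ∪ (Y △ Z)) = {4,6,7,8,9,11,12,13,16}
Z ∩ ((W − Z) ∪ ((Z ∩ W) ∪ (Y △ Z))) = {4,6,8,9,13}
(Z ∩ ((W − Z) ∪ ((Z ∩ W) ∪ (Y △ Z)))) − (Y △ Z) = {8,13}
((Z ∩ ((W − Z) ∪ ((Z ∩ W) ∪ (Y △ Z)))) − (Y △ Z))^c = {4,5,6,7,9,10,11,12,14,15,16}
|((Z ∩ ((W − Z) ∪ ((Z ∩ W) ∪ (Y △ Z)))) − (Y △ Z))^c| = 11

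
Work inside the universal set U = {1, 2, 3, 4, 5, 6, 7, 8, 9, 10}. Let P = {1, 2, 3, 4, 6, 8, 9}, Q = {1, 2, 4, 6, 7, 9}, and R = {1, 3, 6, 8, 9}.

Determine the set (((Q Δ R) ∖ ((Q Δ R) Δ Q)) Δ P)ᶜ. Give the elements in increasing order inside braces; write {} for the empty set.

{2, 4, 5, 10}

Q Δ R = {2, 3, 4, 7, 8}
(Q Δ R) Δ Q = {1, 3, 6, 8, 9}
(Q Δ R) ∖ ((Q Δ R) Δ Q) = {2, 4, 7}
((Q Δ R) ∖ ((Q Δ R) Δ Q)) Δ P = {1, 3, 6, 7, 8, 9}
(((Q Δ R) ∖ ((Q Δ R) Δ Q)) Δ P)ᶜ = {2, 4, 5, 10}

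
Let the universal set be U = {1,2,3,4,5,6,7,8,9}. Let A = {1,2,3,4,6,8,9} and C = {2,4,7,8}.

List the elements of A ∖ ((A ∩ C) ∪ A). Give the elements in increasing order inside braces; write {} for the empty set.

{}

A ∩ C = {2,4,8}
(A ∩ C) ∪ A = {1,2,3,4,6,8,9}
A ∖ ((A ∩ C) ∪ A) = {}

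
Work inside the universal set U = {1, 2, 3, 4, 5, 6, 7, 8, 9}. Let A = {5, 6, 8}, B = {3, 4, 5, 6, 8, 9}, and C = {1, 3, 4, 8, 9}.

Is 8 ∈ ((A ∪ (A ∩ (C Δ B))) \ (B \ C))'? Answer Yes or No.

8 ∈ C and 8 ∈ B, so 8 ∉ C Δ B
8 ∈ A and 8 ∉ (C Δ B), so 8 ∉ A ∩ (C Δ B)
8 ∈ A and 8 ∉ (A ∩ (C Δ B)), so 8 ∈ A ∪ (A ∩ (C Δ B))
8 ∈ B and 8 ∈ C, so 8 ∉ B \ C
8 ∈ (A ∪ (A ∩ (C Δ B))) and 8 ∉ (B \ C), so 8 ∈ (A ∪ (A ∩ (C Δ B))) \ (B \ C)
8 ∉ ((A ∪ (A ∩ (C Δ B))) \ (B \ C))' since 8 ∈ ((A ∪ (A ∩ (C Δ B))) \ (B \ C))

No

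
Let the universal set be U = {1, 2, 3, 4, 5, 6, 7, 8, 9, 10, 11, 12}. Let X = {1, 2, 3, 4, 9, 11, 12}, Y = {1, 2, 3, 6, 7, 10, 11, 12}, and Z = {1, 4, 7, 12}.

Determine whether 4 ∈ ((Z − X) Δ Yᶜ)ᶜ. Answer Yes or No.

No

4 ∈ Z and 4 ∈ X, so 4 ∉ Z − X
4 ∉ Y, so 4 ∈ Yᶜ
4 ∉ (Z − X) and 4 ∈ Yᶜ, so 4 ∈ (Z − X) Δ Yᶜ
4 ∉ ((Z − X) Δ Yᶜ)ᶜ since 4 ∈ ((Z − X) Δ Yᶜ)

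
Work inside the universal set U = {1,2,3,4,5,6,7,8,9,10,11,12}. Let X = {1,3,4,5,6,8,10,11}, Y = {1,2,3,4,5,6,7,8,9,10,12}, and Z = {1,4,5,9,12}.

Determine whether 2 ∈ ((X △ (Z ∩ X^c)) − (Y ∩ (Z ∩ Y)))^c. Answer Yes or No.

Yes

2 ∉ X, so 2 ∈ X^c
2 ∉ Z and 2 ∈ X^c, so 2 ∉ Z ∩ X^c
2 ∉ X and 2 ∉ (Z ∩ X^c), so 2 ∉ X △ (Z ∩ X^c)
2 ∉ Z and 2 ∈ Y, so 2 ∉ Z ∩ Y
2 ∈ Y and 2 ∉ (Z ∩ Y), so 2 ∉ Y ∩ (Z ∩ Y)
2 ∉ (X △ (Z ∩ X^c)) and 2 ∉ (Y ∩ (Z ∩ Y)), so 2 ∉ (X △ (Z ∩ X^c)) − (Y ∩ (Z ∩ Y))
2 ∈ ((X △ (Z ∩ X^c)) − (Y ∩ (Z ∩ Y)))^c since 2 ∉ ((X △ (Z ∩ X^c)) − (Y ∩ (Z ∩ Y)))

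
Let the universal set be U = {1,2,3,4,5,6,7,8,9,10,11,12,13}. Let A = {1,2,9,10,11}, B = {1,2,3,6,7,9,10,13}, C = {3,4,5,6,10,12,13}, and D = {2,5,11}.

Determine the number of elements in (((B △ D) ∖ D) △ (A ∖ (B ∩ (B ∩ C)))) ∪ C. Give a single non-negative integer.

B △ D = {1,3,5,6,7,9,10,11,13}
(B △ D) ∖ D = {1,3,6,7,9,10,13}
B ∩ C = {3,6,10,13}
B ∩ (B ∩ C) = {3,6,10,13}
A ∖ (B ∩ (B ∩ C)) = {1,2,9,11}
((B △ D) ∖ D) △ (A ∖ (B ∩ (B ∩ C))) = {2,3,6,7,10,11,13}
(((B △ D) ∖ D) △ (A ∖ (B ∩ (B ∩ C)))) ∪ C = {2,3,4,5,6,7,10,11,12,13}
|(((B △ D) ∖ D) △ (A ∖ (B ∩ (B ∩ C)))) ∪ C| = 10

10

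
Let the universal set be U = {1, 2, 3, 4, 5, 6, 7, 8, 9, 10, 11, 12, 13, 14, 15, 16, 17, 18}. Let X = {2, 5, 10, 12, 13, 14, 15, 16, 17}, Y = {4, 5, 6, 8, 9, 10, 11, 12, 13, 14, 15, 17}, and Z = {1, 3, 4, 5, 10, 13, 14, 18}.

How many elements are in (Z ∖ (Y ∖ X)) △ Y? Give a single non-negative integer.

Y ∖ X = {4, 6, 8, 9, 11}
Z ∖ (Y ∖ X) = {1, 3, 5, 10, 13, 14, 18}
(Z ∖ (Y ∖ X)) △ Y = {1, 3, 4, 6, 8, 9, 11, 12, 15, 17, 18}
|(Z ∖ (Y ∖ X)) △ Y| = 11

11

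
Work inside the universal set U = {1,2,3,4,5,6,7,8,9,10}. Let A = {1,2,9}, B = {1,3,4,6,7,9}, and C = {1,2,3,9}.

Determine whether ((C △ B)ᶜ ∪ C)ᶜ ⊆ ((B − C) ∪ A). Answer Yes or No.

C △ B = {2,4,6,7}
(C △ B)ᶜ = {1,3,5,8,9,10}
(C △ B)ᶜ ∪ C = {1,2,3,5,8,9,10}
((C △ B)ᶜ ∪ C)ᶜ = {4,6,7}
B − C = {4,6,7}
(B − C) ∪ A = {1,2,4,6,7,9}
Every element of {4,6,7} is in {1,2,4,6,7,9}, so ((C △ B)ᶜ ∪ C)ᶜ ⊆ (B − C) ∪ A.

Yes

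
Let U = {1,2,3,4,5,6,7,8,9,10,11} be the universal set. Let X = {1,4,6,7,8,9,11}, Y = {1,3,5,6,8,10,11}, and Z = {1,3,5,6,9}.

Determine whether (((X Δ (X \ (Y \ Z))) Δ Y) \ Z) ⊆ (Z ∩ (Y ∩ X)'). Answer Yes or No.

No

Y \ Z = {8,10,11}
X \ (Y \ Z) = {1,4,6,7,9}
X Δ (X \ (Y \ Z)) = {8,11}
(X Δ (X \ (Y \ Z))) Δ Y = {1,3,5,6,10}
((X Δ (X \ (Y \ Z))) Δ Y) \ Z = {10}
Y ∩ X = {1,6,8,11}
(Y ∩ X)' = {2,3,4,5,7,9,10}
Z ∩ (Y ∩ X)' = {3,5,9}
10 ∈ ((X Δ (X \ (Y \ Z))) Δ Y) \ Z but 10 ∉ Z ∩ (Y ∩ X)', so the inclusion fails.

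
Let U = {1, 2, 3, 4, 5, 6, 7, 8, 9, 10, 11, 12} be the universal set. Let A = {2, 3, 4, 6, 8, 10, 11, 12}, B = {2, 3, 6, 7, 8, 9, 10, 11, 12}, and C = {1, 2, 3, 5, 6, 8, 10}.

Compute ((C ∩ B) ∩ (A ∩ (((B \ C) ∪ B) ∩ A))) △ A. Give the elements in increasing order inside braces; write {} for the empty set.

C ∩ B = {2, 3, 6, 8, 10}
B \ C = {7, 9, 11, 12}
(B \ C) ∪ B = {2, 3, 6, 7, 8, 9, 10, 11, 12}
((B \ C) ∪ B) ∩ A = {2, 3, 6, 8, 10, 11, 12}
A ∩ (((B \ C) ∪ B) ∩ A) = {2, 3, 6, 8, 10, 11, 12}
(C ∩ B) ∩ (A ∩ (((B \ C) ∪ B) ∩ A)) = {2, 3, 6, 8, 10}
((C ∩ B) ∩ (A ∩ (((B \ C) ∪ B) ∩ A))) △ A = {4, 11, 12}

{4, 11, 12}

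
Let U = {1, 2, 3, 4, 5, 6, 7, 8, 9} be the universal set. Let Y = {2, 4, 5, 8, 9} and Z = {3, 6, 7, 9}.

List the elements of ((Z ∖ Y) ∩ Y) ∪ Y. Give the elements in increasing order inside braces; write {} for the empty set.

Z ∖ Y = {3, 6, 7}
(Z ∖ Y) ∩ Y = {}
((Z ∖ Y) ∩ Y) ∪ Y = {2, 4, 5, 8, 9}

{2, 4, 5, 8, 9}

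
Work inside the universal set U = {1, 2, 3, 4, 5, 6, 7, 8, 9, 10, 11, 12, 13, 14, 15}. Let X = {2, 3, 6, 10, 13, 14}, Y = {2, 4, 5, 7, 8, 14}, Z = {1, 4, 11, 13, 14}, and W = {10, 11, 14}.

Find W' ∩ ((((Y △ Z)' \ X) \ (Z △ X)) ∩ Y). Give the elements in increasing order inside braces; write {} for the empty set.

W' = {1, 2, 3, 4, 5, 6, 7, 8, 9, 12, 13, 15}
Y △ Z = {1, 2, 5, 7, 8, 11, 13}
(Y △ Z)' = {3, 4, 6, 9, 10, 12, 14, 15}
(Y △ Z)' \ X = {4, 9, 12, 15}
Z △ X = {1, 2, 3, 4, 6, 10, 11}
((Y △ Z)' \ X) \ (Z △ X) = {9, 12, 15}
(((Y △ Z)' \ X) \ (Z △ X)) ∩ Y = {}
W' ∩ ((((Y △ Z)' \ X) \ (Z △ X)) ∩ Y) = {}

{}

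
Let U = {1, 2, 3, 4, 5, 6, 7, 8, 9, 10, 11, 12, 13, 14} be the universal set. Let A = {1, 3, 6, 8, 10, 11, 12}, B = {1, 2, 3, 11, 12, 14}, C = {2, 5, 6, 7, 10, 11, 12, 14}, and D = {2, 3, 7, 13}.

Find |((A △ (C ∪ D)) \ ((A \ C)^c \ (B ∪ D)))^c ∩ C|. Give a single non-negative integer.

C ∪ D = {2, 3, 5, 6, 7, 10, 11, 12, 13, 14}
A △ (C ∪ D) = {1, 2, 5, 7, 8, 13, 14}
A \ C = {1, 3, 8}
(A \ C)^c = {2, 4, 5, 6, 7, 9, 10, 11, 12, 13, 14}
B ∪ D = {1, 2, 3, 7, 11, 12, 13, 14}
(A \ C)^c \ (B ∪ D) = {4, 5, 6, 9, 10}
(A △ (C ∪ D)) \ ((A \ C)^c \ (B ∪ D)) = {1, 2, 7, 8, 13, 14}
((A △ (C ∪ D)) \ ((A \ C)^c \ (B ∪ D)))^c = {3, 4, 5, 6, 9, 10, 11, 12}
((A △ (C ∪ D)) \ ((A \ C)^c \ (B ∪ D)))^c ∩ C = {5, 6, 10, 11, 12}
|((A △ (C ∪ D)) \ ((A \ C)^c \ (B ∪ D)))^c ∩ C| = 5

5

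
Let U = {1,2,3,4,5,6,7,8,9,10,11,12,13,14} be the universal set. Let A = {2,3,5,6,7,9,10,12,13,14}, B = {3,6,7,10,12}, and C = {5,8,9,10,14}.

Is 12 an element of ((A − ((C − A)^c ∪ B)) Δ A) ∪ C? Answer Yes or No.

12 ∉ C and 12 ∈ A, so 12 ∉ C − A
12 ∈ (C − A)^c since 12 ∉ (C − A)
12 ∈ (C − A)^c and 12 ∈ B, so 12 ∈ (C − A)^c ∪ B
12 ∈ A and 12 ∈ ((C − A)^c ∪ B), so 12 ∉ A − ((C − A)^c ∪ B)
12 ∉ (A − ((C − A)^c ∪ B)) and 12 ∈ A, so 12 ∈ (A − ((C − A)^c ∪ B)) Δ A
12 ∈ ((A − ((C − A)^c ∪ B)) Δ A) and 12 ∉ C, so 12 ∈ ((A − ((C − A)^c ∪ B)) Δ A) ∪ C

Yes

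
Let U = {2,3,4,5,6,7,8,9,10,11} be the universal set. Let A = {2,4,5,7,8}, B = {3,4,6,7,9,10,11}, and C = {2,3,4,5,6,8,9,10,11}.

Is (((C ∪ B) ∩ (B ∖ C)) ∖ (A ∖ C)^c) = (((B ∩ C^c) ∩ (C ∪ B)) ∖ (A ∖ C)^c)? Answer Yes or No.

C ∪ B = {2,3,4,5,6,7,8,9,10,11}
B ∖ C = {7}
(C ∪ B) ∩ (B ∖ C) = {7}
A ∖ C = {7}
(A ∖ C)^c = {2,3,4,5,6,8,9,10,11}
((C ∪ B) ∩ (B ∖ C)) ∖ (A ∖ C)^c = {7}
C^c = {7}
B ∩ C^c = {7}
(B ∩ C^c) ∩ (C ∪ B) = {7}
((B ∩ C^c) ∩ (C ∪ B)) ∖ (A ∖ C)^c = {7}
Both equal {7}, so ((C ∪ B) ∩ (B ∖ C)) ∖ (A ∖ C)^c = ((B ∩ C^c) ∩ (C ∪ B)) ∖ (A ∖ C)^c.

Yes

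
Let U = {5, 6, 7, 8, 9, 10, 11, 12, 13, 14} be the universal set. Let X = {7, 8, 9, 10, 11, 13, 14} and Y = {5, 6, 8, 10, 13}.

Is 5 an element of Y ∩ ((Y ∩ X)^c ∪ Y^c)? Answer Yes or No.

Yes

5 ∈ Y and 5 ∉ X, so 5 ∉ Y ∩ X
5 ∈ (Y ∩ X)^c since 5 ∉ (Y ∩ X)
5 ∈ Y, so 5 ∉ Y^c
5 ∈ (Y ∩ X)^c and 5 ∉ Y^c, so 5 ∈ (Y ∩ X)^c ∪ Y^c
5 ∈ Y and 5 ∈ ((Y ∩ X)^c ∪ Y^c), so 5 ∈ Y ∩ ((Y ∩ X)^c ∪ Y^c)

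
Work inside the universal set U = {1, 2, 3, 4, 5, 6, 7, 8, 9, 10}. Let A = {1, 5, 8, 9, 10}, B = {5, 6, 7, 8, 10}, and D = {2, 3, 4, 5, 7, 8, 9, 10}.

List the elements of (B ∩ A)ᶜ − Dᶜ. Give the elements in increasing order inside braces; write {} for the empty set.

{2, 3, 4, 7, 9}

B ∩ A = {5, 8, 10}
(B ∩ A)ᶜ = {1, 2, 3, 4, 6, 7, 9}
Dᶜ = {1, 6}
(B ∩ A)ᶜ − Dᶜ = {2, 3, 4, 7, 9}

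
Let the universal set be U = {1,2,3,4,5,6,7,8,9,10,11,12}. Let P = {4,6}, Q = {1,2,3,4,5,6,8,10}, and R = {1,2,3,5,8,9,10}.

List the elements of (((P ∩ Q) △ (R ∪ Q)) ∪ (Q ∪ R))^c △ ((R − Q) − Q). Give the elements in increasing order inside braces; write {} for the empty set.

{7,9,11,12}

P ∩ Q = {4,6}
R ∪ Q = {1,2,3,4,5,6,8,9,10}
(P ∩ Q) △ (R ∪ Q) = {1,2,3,5,8,9,10}
Q ∪ R = {1,2,3,4,5,6,8,9,10}
((P ∩ Q) △ (R ∪ Q)) ∪ (Q ∪ R) = {1,2,3,4,5,6,8,9,10}
(((P ∩ Q) △ (R ∪ Q)) ∪ (Q ∪ R))^c = {7,11,12}
R − Q = {9}
(R − Q) − Q = {9}
(((P ∩ Q) △ (R ∪ Q)) ∪ (Q ∪ R))^c △ ((R − Q) − Q) = {7,9,11,12}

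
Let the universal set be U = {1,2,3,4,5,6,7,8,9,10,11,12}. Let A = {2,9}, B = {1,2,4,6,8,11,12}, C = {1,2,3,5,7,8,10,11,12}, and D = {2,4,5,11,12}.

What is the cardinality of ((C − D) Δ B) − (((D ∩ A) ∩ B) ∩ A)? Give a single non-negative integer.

C − D = {1,3,7,8,10}
(C − D) Δ B = {2,3,4,6,7,10,11,12}
D ∩ A = {2}
(D ∩ A) ∩ B = {2}
((D ∩ A) ∩ B) ∩ A = {2}
((C − D) Δ B) − (((D ∩ A) ∩ B) ∩ A) = {3,4,6,7,10,11,12}
|((C − D) Δ B) − (((D ∩ A) ∩ B) ∩ A)| = 7

7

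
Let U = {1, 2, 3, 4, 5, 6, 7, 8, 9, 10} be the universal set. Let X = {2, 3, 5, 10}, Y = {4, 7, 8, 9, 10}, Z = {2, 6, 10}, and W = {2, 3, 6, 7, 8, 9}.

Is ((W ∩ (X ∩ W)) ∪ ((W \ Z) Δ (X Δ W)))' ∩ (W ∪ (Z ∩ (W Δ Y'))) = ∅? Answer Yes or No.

X ∩ W = {2, 3}
W ∩ (X ∩ W) = {2, 3}
W \ Z = {3, 7, 8, 9}
X Δ W = {5, 6, 7, 8, 9, 10}
(W \ Z) Δ (X Δ W) = {3, 5, 6, 10}
(W ∩ (X ∩ W)) ∪ ((W \ Z) Δ (X Δ W)) = {2, 3, 5, 6, 10}
((W ∩ (X ∩ W)) ∪ ((W \ Z) Δ (X Δ W)))' = {1, 4, 7, 8, 9}
Y' = {1, 2, 3, 5, 6}
W Δ Y' = {1, 5, 7, 8, 9}
Z ∩ (W Δ Y') = {}
W ∪ (Z ∩ (W Δ Y')) = {2, 3, 6, 7, 8, 9}
7 lies in both, so they are not disjoint.

No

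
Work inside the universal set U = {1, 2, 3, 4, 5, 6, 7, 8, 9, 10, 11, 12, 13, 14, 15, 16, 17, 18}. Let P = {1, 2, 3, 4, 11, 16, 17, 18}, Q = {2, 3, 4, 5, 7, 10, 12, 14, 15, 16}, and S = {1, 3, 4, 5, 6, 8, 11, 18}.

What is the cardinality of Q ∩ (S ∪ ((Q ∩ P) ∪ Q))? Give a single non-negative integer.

10

Q ∩ P = {2, 3, 4, 16}
(Q ∩ P) ∪ Q = {2, 3, 4, 5, 7, 10, 12, 14, 15, 16}
S ∪ ((Q ∩ P) ∪ Q) = {1, 2, 3, 4, 5, 6, 7, 8, 10, 11, 12, 14, 15, 16, 18}
Q ∩ (S ∪ ((Q ∩ P) ∪ Q)) = {2, 3, 4, 5, 7, 10, 12, 14, 15, 16}
|Q ∩ (S ∪ ((Q ∩ P) ∪ Q))| = 10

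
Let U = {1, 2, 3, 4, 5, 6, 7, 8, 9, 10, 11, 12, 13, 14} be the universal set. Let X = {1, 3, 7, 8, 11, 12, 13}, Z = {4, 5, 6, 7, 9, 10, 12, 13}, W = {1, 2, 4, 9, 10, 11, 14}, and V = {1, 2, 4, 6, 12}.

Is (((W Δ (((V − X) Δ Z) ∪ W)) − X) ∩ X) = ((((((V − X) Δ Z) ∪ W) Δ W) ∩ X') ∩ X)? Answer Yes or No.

Yes

V − X = {2, 4, 6}
(V − X) Δ Z = {2, 5, 7, 9, 10, 12, 13}
((V − X) Δ Z) ∪ W = {1, 2, 4, 5, 7, 9, 10, 11, 12, 13, 14}
W Δ (((V − X) Δ Z) ∪ W) = {5, 7, 12, 13}
(W Δ (((V − X) Δ Z) ∪ W)) − X = {5}
((W Δ (((V − X) Δ Z) ∪ W)) − X) ∩ X = {}
(((V − X) Δ Z) ∪ W) Δ W = {5, 7, 12, 13}
X' = {2, 4, 5, 6, 9, 10, 14}
((((V − X) Δ Z) ∪ W) Δ W) ∩ X' = {5}
(((((V − X) Δ Z) ∪ W) Δ W) ∩ X') ∩ X = {}
Both equal {}, so ((W Δ (((V − X) Δ Z) ∪ W)) − X) ∩ X = (((((V − X) Δ Z) ∪ W) Δ W) ∩ X') ∩ X.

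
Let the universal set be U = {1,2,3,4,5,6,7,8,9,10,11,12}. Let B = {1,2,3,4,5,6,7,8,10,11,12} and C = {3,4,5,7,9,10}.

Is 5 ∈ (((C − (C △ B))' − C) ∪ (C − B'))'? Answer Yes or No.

No

5 ∈ C and 5 ∈ B, so 5 ∉ C △ B
5 ∈ C and 5 ∉ (C △ B), so 5 ∈ C − (C △ B)
5 ∉ (C − (C △ B))' since 5 ∈ (C − (C △ B))
5 ∉ (C − (C △ B))' and 5 ∈ C, so 5 ∉ (C − (C △ B))' − C
5 ∈ B, so 5 ∉ B'
5 ∈ C and 5 ∉ B', so 5 ∈ C − B'
5 ∉ ((C − (C △ B))' − C) and 5 ∈ (C − B'), so 5 ∈ ((C − (C △ B))' − C) ∪ (C − B')
5 ∉ (((C − (C △ B))' − C) ∪ (C − B'))' since 5 ∈ (((C − (C △ B))' − C) ∪ (C − B'))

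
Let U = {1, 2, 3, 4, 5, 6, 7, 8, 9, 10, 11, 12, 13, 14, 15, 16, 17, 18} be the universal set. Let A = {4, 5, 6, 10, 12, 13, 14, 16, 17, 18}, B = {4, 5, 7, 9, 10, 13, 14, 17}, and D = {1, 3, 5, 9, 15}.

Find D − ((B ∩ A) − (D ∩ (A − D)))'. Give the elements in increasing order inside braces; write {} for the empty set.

B ∩ A = {4, 5, 10, 13, 14, 17}
A − D = {4, 6, 10, 12, 13, 14, 16, 17, 18}
D ∩ (A − D) = {}
(B ∩ A) − (D ∩ (A − D)) = {4, 5, 10, 13, 14, 17}
((B ∩ A) − (D ∩ (A − D)))' = {1, 2, 3, 6, 7, 8, 9, 11, 12, 15, 16, 18}
D − ((B ∩ A) − (D ∩ (A − D)))' = {5}

{5}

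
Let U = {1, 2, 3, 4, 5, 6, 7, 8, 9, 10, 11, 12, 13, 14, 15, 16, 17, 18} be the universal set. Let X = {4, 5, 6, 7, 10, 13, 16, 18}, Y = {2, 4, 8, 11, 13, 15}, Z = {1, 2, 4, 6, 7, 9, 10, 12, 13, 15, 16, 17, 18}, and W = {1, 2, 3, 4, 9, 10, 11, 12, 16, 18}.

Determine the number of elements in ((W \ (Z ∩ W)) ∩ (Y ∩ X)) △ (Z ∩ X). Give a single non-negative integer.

Z ∩ W = {1, 2, 4, 9, 10, 12, 16, 18}
W \ (Z ∩ W) = {3, 11}
Y ∩ X = {4, 13}
(W \ (Z ∩ W)) ∩ (Y ∩ X) = {}
Z ∩ X = {4, 6, 7, 10, 13, 16, 18}
((W \ (Z ∩ W)) ∩ (Y ∩ X)) △ (Z ∩ X) = {4, 6, 7, 10, 13, 16, 18}
|((W \ (Z ∩ W)) ∩ (Y ∩ X)) △ (Z ∩ X)| = 7

7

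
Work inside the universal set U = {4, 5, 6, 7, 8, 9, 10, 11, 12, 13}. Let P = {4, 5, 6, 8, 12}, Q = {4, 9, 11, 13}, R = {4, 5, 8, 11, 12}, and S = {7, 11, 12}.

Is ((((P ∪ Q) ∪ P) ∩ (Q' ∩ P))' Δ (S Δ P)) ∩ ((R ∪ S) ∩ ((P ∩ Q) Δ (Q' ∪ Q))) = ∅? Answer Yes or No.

No

P ∪ Q = {4, 5, 6, 8, 9, 11, 12, 13}
(P ∪ Q) ∪ P = {4, 5, 6, 8, 9, 11, 12, 13}
Q' = {5, 6, 7, 8, 10, 12}
Q' ∩ P = {5, 6, 8, 12}
((P ∪ Q) ∪ P) ∩ (Q' ∩ P) = {5, 6, 8, 12}
(((P ∪ Q) ∪ P) ∩ (Q' ∩ P))' = {4, 7, 9, 10, 11, 13}
S Δ P = {4, 5, 6, 7, 8, 11}
(((P ∪ Q) ∪ P) ∩ (Q' ∩ P))' Δ (S Δ P) = {5, 6, 8, 9, 10, 13}
R ∪ S = {4, 5, 7, 8, 11, 12}
P ∩ Q = {4}
Q' ∪ Q = {4, 5, 6, 7, 8, 9, 10, 11, 12, 13}
(P ∩ Q) Δ (Q' ∪ Q) = {5, 6, 7, 8, 9, 10, 11, 12, 13}
(R ∪ S) ∩ ((P ∩ Q) Δ (Q' ∪ Q)) = {5, 7, 8, 11, 12}
5 lies in both, so they are not disjoint.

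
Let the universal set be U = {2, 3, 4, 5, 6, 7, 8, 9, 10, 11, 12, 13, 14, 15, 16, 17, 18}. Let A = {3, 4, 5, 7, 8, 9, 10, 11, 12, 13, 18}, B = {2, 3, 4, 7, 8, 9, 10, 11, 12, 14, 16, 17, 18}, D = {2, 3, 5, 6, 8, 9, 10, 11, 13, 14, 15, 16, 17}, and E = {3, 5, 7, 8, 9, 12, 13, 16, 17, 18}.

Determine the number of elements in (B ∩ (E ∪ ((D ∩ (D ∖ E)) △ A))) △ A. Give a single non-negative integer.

D ∖ E = {2, 6, 10, 11, 14, 15}
D ∩ (D ∖ E) = {2, 6, 10, 11, 14, 15}
(D ∩ (D ∖ E)) △ A = {2, 3, 4, 5, 6, 7, 8, 9, 12, 13, 14, 15, 18}
E ∪ ((D ∩ (D ∖ E)) △ A) = {2, 3, 4, 5, 6, 7, 8, 9, 12, 13, 14, 15, 16, 17, 18}
B ∩ (E ∪ ((D ∩ (D ∖ E)) △ A)) = {2, 3, 4, 7, 8, 9, 12, 14, 16, 17, 18}
(B ∩ (E ∪ ((D ∩ (D ∖ E)) △ A))) △ A = {2, 5, 10, 11, 13, 14, 16, 17}
|(B ∩ (E ∪ ((D ∩ (D ∖ E)) △ A))) △ A| = 8

8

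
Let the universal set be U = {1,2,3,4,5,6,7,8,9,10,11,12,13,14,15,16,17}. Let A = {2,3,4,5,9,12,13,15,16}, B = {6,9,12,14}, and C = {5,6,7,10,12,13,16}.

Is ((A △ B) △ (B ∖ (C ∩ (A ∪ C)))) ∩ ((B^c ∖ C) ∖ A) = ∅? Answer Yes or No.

Yes

A △ B = {2,3,4,5,6,13,14,15,16}
A ∪ C = {2,3,4,5,6,7,9,10,12,13,15,16}
C ∩ (A ∪ C) = {5,6,7,10,12,13,16}
B ∖ (C ∩ (A ∪ C)) = {9,14}
(A △ B) △ (B ∖ (C ∩ (A ∪ C))) = {2,3,4,5,6,9,13,15,16}
B^c = {1,2,3,4,5,7,8,10,11,13,15,16,17}
B^c ∖ C = {1,2,3,4,8,11,15,17}
(B^c ∖ C) ∖ A = {1,8,11,17}
{2,3,4,5,6,9,13,15,16} and {1,8,11,17} share no elements.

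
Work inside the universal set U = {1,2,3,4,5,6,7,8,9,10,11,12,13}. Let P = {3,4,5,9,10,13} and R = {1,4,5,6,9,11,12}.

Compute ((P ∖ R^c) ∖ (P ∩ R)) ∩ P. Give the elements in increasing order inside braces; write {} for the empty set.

R^c = {2,3,7,8,10,13}
P ∖ R^c = {4,5,9}
P ∩ R = {4,5,9}
(P ∖ R^c) ∖ (P ∩ R) = {}
((P ∖ R^c) ∖ (P ∩ R)) ∩ P = {}

{}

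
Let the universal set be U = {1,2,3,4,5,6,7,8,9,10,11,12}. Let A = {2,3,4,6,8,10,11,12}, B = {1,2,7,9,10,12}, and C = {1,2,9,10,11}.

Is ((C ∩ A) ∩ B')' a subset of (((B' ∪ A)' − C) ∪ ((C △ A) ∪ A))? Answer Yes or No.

C ∩ A = {2,10,11}
B' = {3,4,5,6,8,11}
(C ∩ A) ∩ B' = {11}
((C ∩ A) ∩ B')' = {1,2,3,4,5,6,7,8,9,10,12}
B' ∪ A = {2,3,4,5,6,8,10,11,12}
(B' ∪ A)' = {1,7,9}
(B' ∪ A)' − C = {7}
C △ A = {1,3,4,6,8,9,12}
(C △ A) ∪ A = {1,2,3,4,6,8,9,10,11,12}
((B' ∪ A)' − C) ∪ ((C △ A) ∪ A) = {1,2,3,4,6,7,8,9,10,11,12}
5 ∈ ((C ∩ A) ∩ B')' but 5 ∉ ((B' ∪ A)' − C) ∪ ((C △ A) ∪ A), so the inclusion fails.

No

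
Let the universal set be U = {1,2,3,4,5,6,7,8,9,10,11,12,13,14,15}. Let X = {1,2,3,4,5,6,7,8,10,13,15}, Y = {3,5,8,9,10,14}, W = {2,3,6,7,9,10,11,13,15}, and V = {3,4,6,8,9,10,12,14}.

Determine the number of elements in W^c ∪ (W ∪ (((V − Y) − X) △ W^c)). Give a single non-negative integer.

15

W^c = {1,4,5,8,12,14}
V − Y = {4,6,12}
(V − Y) − X = {12}
((V − Y) − X) △ W^c = {1,4,5,8,14}
W ∪ (((V − Y) − X) △ W^c) = {1,2,3,4,5,6,7,8,9,10,11,13,14,15}
W^c ∪ (W ∪ (((V − Y) − X) △ W^c)) = {1,2,3,4,5,6,7,8,9,10,11,12,13,14,15}
|W^c ∪ (W ∪ (((V − Y) − X) △ W^c))| = 15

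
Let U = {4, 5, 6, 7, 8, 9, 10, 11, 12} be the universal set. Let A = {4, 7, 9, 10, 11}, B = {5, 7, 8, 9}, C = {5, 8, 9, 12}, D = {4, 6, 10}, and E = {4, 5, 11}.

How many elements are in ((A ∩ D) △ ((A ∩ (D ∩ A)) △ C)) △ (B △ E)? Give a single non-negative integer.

5

A ∩ D = {4, 10}
D ∩ A = {4, 10}
A ∩ (D ∩ A) = {4, 10}
(A ∩ (D ∩ A)) △ C = {4, 5, 8, 9, 10, 12}
(A ∩ D) △ ((A ∩ (D ∩ A)) △ C) = {5, 8, 9, 12}
B △ E = {4, 7, 8, 9, 11}
((A ∩ D) △ ((A ∩ (D ∩ A)) △ C)) △ (B △ E) = {4, 5, 7, 11, 12}
|((A ∩ D) △ ((A ∩ (D ∩ A)) △ C)) △ (B △ E)| = 5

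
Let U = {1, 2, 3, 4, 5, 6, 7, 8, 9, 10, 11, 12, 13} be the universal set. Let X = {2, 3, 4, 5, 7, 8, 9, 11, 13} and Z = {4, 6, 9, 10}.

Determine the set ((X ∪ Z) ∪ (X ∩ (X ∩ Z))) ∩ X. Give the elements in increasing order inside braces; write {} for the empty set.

{2, 3, 4, 5, 7, 8, 9, 11, 13}

X ∪ Z = {2, 3, 4, 5, 6, 7, 8, 9, 10, 11, 13}
X ∩ Z = {4, 9}
X ∩ (X ∩ Z) = {4, 9}
(X ∪ Z) ∪ (X ∩ (X ∩ Z)) = {2, 3, 4, 5, 6, 7, 8, 9, 10, 11, 13}
((X ∪ Z) ∪ (X ∩ (X ∩ Z))) ∩ X = {2, 3, 4, 5, 7, 8, 9, 11, 13}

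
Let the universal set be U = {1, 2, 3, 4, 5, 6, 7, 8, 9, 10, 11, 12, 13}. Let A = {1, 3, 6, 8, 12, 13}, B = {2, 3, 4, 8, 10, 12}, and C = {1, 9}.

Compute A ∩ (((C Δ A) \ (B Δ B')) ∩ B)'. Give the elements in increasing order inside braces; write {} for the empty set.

C Δ A = {3, 6, 8, 9, 12, 13}
B' = {1, 5, 6, 7, 9, 11, 13}
B Δ B' = {1, 2, 3, 4, 5, 6, 7, 8, 9, 10, 11, 12, 13}
(C Δ A) \ (B Δ B') = {}
((C Δ A) \ (B Δ B')) ∩ B = {}
(((C Δ A) \ (B Δ B')) ∩ B)' = {1, 2, 3, 4, 5, 6, 7, 8, 9, 10, 11, 12, 13}
A ∩ (((C Δ A) \ (B Δ B')) ∩ B)' = {1, 3, 6, 8, 12, 13}

{1, 3, 6, 8, 12, 13}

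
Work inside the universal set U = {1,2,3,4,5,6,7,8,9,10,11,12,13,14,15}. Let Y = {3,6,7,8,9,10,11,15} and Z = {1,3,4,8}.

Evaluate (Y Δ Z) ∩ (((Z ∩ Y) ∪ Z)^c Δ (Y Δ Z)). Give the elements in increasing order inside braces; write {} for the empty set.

Y Δ Z = {1,4,6,7,9,10,11,15}
Z ∩ Y = {3,8}
(Z ∩ Y) ∪ Z = {1,3,4,8}
((Z ∩ Y) ∪ Z)^c = {2,5,6,7,9,10,11,12,13,14,15}
((Z ∩ Y) ∪ Z)^c Δ (Y Δ Z) = {1,2,4,5,12,13,14}
(Y Δ Z) ∩ (((Z ∩ Y) ∪ Z)^c Δ (Y Δ Z)) = {1,4}

{1,4}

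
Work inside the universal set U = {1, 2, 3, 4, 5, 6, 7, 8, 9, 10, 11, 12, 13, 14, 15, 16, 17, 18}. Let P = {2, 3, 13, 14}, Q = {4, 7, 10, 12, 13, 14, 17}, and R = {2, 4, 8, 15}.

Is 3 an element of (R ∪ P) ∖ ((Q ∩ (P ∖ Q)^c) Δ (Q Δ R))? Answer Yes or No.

3 ∉ R and 3 ∈ P, so 3 ∈ R ∪ P
3 ∈ P and 3 ∉ Q, so 3 ∈ P ∖ Q
3 ∉ (P ∖ Q)^c since 3 ∈ (P ∖ Q)
3 ∉ Q and 3 ∉ (P ∖ Q)^c, so 3 ∉ Q ∩ (P ∖ Q)^c
3 ∉ Q and 3 ∉ R, so 3 ∉ Q Δ R
3 ∉ (Q ∩ (P ∖ Q)^c) and 3 ∉ (Q Δ R), so 3 ∉ (Q ∩ (P ∖ Q)^c) Δ (Q Δ R)
3 ∈ (R ∪ P) and 3 ∉ ((Q ∩ (P ∖ Q)^c) Δ (Q Δ R)), so 3 ∈ (R ∪ P) ∖ ((Q ∩ (P ∖ Q)^c) Δ (Q Δ R))

Yes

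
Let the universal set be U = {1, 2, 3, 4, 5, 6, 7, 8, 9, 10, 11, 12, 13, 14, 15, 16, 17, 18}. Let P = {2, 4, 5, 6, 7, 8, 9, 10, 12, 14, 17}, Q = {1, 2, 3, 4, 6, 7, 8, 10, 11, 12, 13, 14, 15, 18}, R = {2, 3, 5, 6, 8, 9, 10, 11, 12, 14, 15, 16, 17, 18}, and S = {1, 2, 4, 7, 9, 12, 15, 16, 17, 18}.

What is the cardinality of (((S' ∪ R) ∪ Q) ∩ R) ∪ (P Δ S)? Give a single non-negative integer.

15

S' = {3, 5, 6, 8, 10, 11, 13, 14}
S' ∪ R = {2, 3, 5, 6, 8, 9, 10, 11, 12, 13, 14, 15, 16, 17, 18}
(S' ∪ R) ∪ Q = {1, 2, 3, 4, 5, 6, 7, 8, 9, 10, 11, 12, 13, 14, 15, 16, 17, 18}
((S' ∪ R) ∪ Q) ∩ R = {2, 3, 5, 6, 8, 9, 10, 11, 12, 14, 15, 16, 17, 18}
P Δ S = {1, 5, 6, 8, 10, 14, 15, 16, 18}
(((S' ∪ R) ∪ Q) ∩ R) ∪ (P Δ S) = {1, 2, 3, 5, 6, 8, 9, 10, 11, 12, 14, 15, 16, 17, 18}
|(((S' ∪ R) ∪ Q) ∩ R) ∪ (P Δ S)| = 15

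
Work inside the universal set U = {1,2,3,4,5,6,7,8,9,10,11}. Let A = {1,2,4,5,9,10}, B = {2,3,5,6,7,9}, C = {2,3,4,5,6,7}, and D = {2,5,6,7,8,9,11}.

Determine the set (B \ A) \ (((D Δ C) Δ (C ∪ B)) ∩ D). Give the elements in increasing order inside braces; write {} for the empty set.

{3}

B \ A = {3,6,7}
D Δ C = {3,4,8,9,11}
C ∪ B = {2,3,4,5,6,7,9}
(D Δ C) Δ (C ∪ B) = {2,5,6,7,8,11}
((D Δ C) Δ (C ∪ B)) ∩ D = {2,5,6,7,8,11}
(B \ A) \ (((D Δ C) Δ (C ∪ B)) ∩ D) = {3}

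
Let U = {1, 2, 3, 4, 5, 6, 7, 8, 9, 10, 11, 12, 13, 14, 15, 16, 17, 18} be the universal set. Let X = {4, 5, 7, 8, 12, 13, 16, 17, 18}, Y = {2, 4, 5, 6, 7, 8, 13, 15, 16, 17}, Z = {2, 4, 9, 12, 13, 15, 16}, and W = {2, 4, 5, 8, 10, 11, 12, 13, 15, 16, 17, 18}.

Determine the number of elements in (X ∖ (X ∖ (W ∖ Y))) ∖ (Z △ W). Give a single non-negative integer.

1

W ∖ Y = {10, 11, 12, 18}
X ∖ (W ∖ Y) = {4, 5, 7, 8, 13, 16, 17}
X ∖ (X ∖ (W ∖ Y)) = {12, 18}
Z △ W = {5, 8, 9, 10, 11, 17, 18}
(X ∖ (X ∖ (W ∖ Y))) ∖ (Z △ W) = {12}
|(X ∖ (X ∖ (W ∖ Y))) ∖ (Z △ W)| = 1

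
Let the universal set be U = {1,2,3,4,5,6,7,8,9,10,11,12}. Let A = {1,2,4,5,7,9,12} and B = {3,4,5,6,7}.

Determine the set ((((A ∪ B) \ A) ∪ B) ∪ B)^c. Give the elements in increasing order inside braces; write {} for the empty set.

A ∪ B = {1,2,3,4,5,6,7,9,12}
(A ∪ B) \ A = {3,6}
((A ∪ B) \ A) ∪ B = {3,4,5,6,7}
(((A ∪ B) \ A) ∪ B) ∪ B = {3,4,5,6,7}
((((A ∪ B) \ A) ∪ B) ∪ B)^c = {1,2,8,9,10,11,12}

{1,2,8,9,10,11,12}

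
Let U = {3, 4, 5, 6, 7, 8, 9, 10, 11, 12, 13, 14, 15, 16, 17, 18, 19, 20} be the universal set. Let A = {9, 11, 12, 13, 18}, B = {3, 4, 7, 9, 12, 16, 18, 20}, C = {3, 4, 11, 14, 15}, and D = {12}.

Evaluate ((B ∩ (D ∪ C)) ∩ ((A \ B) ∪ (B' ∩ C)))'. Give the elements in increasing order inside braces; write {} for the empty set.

{3, 4, 5, 6, 7, 8, 9, 10, 11, 12, 13, 14, 15, 16, 17, 18, 19, 20}

D ∪ C = {3, 4, 11, 12, 14, 15}
B ∩ (D ∪ C) = {3, 4, 12}
A \ B = {11, 13}
B' = {5, 6, 8, 10, 11, 13, 14, 15, 17, 19}
B' ∩ C = {11, 14, 15}
(A \ B) ∪ (B' ∩ C) = {11, 13, 14, 15}
(B ∩ (D ∪ C)) ∩ ((A \ B) ∪ (B' ∩ C)) = {}
((B ∩ (D ∪ C)) ∩ ((A \ B) ∪ (B' ∩ C)))' = {3, 4, 5, 6, 7, 8, 9, 10, 11, 12, 13, 14, 15, 16, 17, 18, 19, 20}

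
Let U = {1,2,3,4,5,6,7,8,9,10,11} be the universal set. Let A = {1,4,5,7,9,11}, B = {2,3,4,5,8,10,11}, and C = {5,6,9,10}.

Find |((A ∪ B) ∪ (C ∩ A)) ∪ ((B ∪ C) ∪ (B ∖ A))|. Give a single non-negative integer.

11

A ∪ B = {1,2,3,4,5,7,8,9,10,11}
C ∩ A = {5,9}
(A ∪ B) ∪ (C ∩ A) = {1,2,3,4,5,7,8,9,10,11}
B ∪ C = {2,3,4,5,6,8,9,10,11}
B ∖ A = {2,3,8,10}
(B ∪ C) ∪ (B ∖ A) = {2,3,4,5,6,8,9,10,11}
((A ∪ B) ∪ (C ∩ A)) ∪ ((B ∪ C) ∪ (B ∖ A)) = {1,2,3,4,5,6,7,8,9,10,11}
|((A ∪ B) ∪ (C ∩ A)) ∪ ((B ∪ C) ∪ (B ∖ A))| = 11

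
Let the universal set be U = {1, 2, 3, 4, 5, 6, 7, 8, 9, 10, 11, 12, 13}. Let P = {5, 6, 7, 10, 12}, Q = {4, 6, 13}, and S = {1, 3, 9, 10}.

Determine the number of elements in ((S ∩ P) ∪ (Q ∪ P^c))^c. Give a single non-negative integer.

3

S ∩ P = {10}
P^c = {1, 2, 3, 4, 8, 9, 11, 13}
Q ∪ P^c = {1, 2, 3, 4, 6, 8, 9, 11, 13}
(S ∩ P) ∪ (Q ∪ P^c) = {1, 2, 3, 4, 6, 8, 9, 10, 11, 13}
((S ∩ P) ∪ (Q ∪ P^c))^c = {5, 7, 12}
|((S ∩ P) ∪ (Q ∪ P^c))^c| = 3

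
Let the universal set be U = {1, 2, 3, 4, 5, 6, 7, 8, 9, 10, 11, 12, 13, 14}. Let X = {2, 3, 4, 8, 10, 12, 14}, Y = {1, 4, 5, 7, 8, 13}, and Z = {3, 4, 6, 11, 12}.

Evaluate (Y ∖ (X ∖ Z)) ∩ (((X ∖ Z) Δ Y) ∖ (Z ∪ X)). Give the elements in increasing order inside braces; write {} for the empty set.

X ∖ Z = {2, 8, 10, 14}
Y ∖ (X ∖ Z) = {1, 4, 5, 7, 13}
(X ∖ Z) Δ Y = {1, 2, 4, 5, 7, 10, 13, 14}
Z ∪ X = {2, 3, 4, 6, 8, 10, 11, 12, 14}
((X ∖ Z) Δ Y) ∖ (Z ∪ X) = {1, 5, 7, 13}
(Y ∖ (X ∖ Z)) ∩ (((X ∖ Z) Δ Y) ∖ (Z ∪ X)) = {1, 5, 7, 13}

{1, 5, 7, 13}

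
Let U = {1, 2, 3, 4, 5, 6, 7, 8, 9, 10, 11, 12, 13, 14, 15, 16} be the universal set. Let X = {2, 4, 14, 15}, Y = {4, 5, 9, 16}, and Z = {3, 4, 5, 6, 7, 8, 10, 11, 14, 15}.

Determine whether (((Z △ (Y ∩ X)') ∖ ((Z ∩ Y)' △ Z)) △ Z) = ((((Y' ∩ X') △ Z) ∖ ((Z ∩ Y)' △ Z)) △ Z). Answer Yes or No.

No

Y ∩ X = {4}
(Y ∩ X)' = {1, 2, 3, 5, 6, 7, 8, 9, 10, 11, 12, 13, 14, 15, 16}
Z △ (Y ∩ X)' = {1, 2, 4, 9, 12, 13, 16}
Z ∩ Y = {4, 5}
(Z ∩ Y)' = {1, 2, 3, 6, 7, 8, 9, 10, 11, 12, 13, 14, 15, 16}
(Z ∩ Y)' △ Z = {1, 2, 4, 5, 9, 12, 13, 16}
(Z △ (Y ∩ X)') ∖ ((Z ∩ Y)' △ Z) = {}
((Z △ (Y ∩ X)') ∖ ((Z ∩ Y)' △ Z)) △ Z = {3, 4, 5, 6, 7, 8, 10, 11, 14, 15}
Y' = {1, 2, 3, 6, 7, 8, 10, 11, 12, 13, 14, 15}
X' = {1, 3, 5, 6, 7, 8, 9, 10, 11, 12, 13, 16}
Y' ∩ X' = {1, 3, 6, 7, 8, 10, 11, 12, 13}
(Y' ∩ X') △ Z = {1, 4, 5, 12, 13, 14, 15}
((Y' ∩ X') △ Z) ∖ ((Z ∩ Y)' △ Z) = {14, 15}
(((Y' ∩ X') △ Z) ∖ ((Z ∩ Y)' △ Z)) △ Z = {3, 4, 5, 6, 7, 8, 10, 11}
14 ∈ ((Z △ (Y ∩ X)') ∖ ((Z ∩ Y)' △ Z)) △ Z but 14 ∉ (((Y' ∩ X') △ Z) ∖ ((Z ∩ Y)' △ Z)) △ Z, so they differ.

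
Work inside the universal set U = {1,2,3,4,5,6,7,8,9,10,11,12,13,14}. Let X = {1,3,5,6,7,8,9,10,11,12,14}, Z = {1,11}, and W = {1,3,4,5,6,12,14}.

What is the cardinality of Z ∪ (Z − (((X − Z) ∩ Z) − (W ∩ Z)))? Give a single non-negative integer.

2

X − Z = {3,5,6,7,8,9,10,12,14}
(X − Z) ∩ Z = {}
W ∩ Z = {1}
((X − Z) ∩ Z) − (W ∩ Z) = {}
Z − (((X − Z) ∩ Z) − (W ∩ Z)) = {1,11}
Z ∪ (Z − (((X − Z) ∩ Z) − (W ∩ Z))) = {1,11}
|Z ∪ (Z − (((X − Z) ∩ Z) − (W ∩ Z)))| = 2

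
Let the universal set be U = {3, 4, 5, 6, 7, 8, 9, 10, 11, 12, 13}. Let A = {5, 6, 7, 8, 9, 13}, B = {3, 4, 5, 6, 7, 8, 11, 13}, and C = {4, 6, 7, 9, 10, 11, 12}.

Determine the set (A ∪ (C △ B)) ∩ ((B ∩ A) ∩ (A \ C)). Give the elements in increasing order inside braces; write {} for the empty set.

C △ B = {3, 5, 8, 9, 10, 12, 13}
A ∪ (C △ B) = {3, 5, 6, 7, 8, 9, 10, 12, 13}
B ∩ A = {5, 6, 7, 8, 13}
A \ C = {5, 8, 13}
(B ∩ A) ∩ (A \ C) = {5, 8, 13}
(A ∪ (C △ B)) ∩ ((B ∩ A) ∩ (A \ C)) = {5, 8, 13}

{5, 8, 13}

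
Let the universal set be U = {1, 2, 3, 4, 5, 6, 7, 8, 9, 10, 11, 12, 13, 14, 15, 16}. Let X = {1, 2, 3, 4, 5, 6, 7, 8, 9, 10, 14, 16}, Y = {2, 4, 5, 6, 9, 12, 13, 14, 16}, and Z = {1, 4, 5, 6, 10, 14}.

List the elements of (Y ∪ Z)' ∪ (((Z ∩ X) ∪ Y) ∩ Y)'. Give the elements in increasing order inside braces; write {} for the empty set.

Y ∪ Z = {1, 2, 4, 5, 6, 9, 10, 12, 13, 14, 16}
(Y ∪ Z)' = {3, 7, 8, 11, 15}
Z ∩ X = {1, 4, 5, 6, 10, 14}
(Z ∩ X) ∪ Y = {1, 2, 4, 5, 6, 9, 10, 12, 13, 14, 16}
((Z ∩ X) ∪ Y) ∩ Y = {2, 4, 5, 6, 9, 12, 13, 14, 16}
(((Z ∩ X) ∪ Y) ∩ Y)' = {1, 3, 7, 8, 10, 11, 15}
(Y ∪ Z)' ∪ (((Z ∩ X) ∪ Y) ∩ Y)' = {1, 3, 7, 8, 10, 11, 15}

{1, 3, 7, 8, 10, 11, 15}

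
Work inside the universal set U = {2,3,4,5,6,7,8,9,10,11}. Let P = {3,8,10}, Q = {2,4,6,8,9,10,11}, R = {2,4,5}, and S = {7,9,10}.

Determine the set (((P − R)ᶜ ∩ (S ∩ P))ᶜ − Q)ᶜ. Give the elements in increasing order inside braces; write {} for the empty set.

P − R = {3,8,10}
(P − R)ᶜ = {2,4,5,6,7,9,11}
S ∩ P = {10}
(P − R)ᶜ ∩ (S ∩ P) = {}
((P − R)ᶜ ∩ (S ∩ P))ᶜ = {2,3,4,5,6,7,8,9,10,11}
((P − R)ᶜ ∩ (S ∩ P))ᶜ − Q = {3,5,7}
(((P − R)ᶜ ∩ (S ∩ P))ᶜ − Q)ᶜ = {2,4,6,8,9,10,11}

{2,4,6,8,9,10,11}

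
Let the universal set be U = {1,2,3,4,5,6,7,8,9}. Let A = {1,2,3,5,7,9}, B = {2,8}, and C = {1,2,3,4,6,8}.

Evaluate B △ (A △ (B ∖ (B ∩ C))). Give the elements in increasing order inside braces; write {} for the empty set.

B ∩ C = {2,8}
B ∖ (B ∩ C) = {}
A △ (B ∖ (B ∩ C)) = {1,2,3,5,7,9}
B △ (A △ (B ∖ (B ∩ C))) = {1,3,5,7,8,9}

{1,3,5,7,8,9}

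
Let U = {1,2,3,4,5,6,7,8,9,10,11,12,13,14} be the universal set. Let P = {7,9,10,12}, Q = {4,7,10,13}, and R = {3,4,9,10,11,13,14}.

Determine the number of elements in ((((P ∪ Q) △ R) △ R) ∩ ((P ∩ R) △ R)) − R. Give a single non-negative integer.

P ∪ Q = {4,7,9,10,12,13}
(P ∪ Q) △ R = {3,7,11,12,14}
((P ∪ Q) △ R) △ R = {4,7,9,10,12,13}
P ∩ R = {9,10}
(P ∩ R) △ R = {3,4,11,13,14}
(((P ∪ Q) △ R) △ R) ∩ ((P ∩ R) △ R) = {4,13}
((((P ∪ Q) △ R) △ R) ∩ ((P ∩ R) △ R)) − R = {}
|((((P ∪ Q) △ R) △ R) ∩ ((P ∩ R) △ R)) − R| = 0

0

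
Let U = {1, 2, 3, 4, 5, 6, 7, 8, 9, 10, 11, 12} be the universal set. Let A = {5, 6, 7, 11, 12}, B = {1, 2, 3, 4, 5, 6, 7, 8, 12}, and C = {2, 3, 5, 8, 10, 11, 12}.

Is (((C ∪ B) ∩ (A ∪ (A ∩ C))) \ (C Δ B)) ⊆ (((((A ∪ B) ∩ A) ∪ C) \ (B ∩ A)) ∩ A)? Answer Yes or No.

No

C ∪ B = {1, 2, 3, 4, 5, 6, 7, 8, 10, 11, 12}
A ∩ C = {5, 11, 12}
A ∪ (A ∩ C) = {5, 6, 7, 11, 12}
(C ∪ B) ∩ (A ∪ (A ∩ C)) = {5, 6, 7, 11, 12}
C Δ B = {1, 4, 6, 7, 10, 11}
((C ∪ B) ∩ (A ∪ (A ∩ C))) \ (C Δ B) = {5, 12}
A ∪ B = {1, 2, 3, 4, 5, 6, 7, 8, 11, 12}
(A ∪ B) ∩ A = {5, 6, 7, 11, 12}
((A ∪ B) ∩ A) ∪ C = {2, 3, 5, 6, 7, 8, 10, 11, 12}
B ∩ A = {5, 6, 7, 12}
(((A ∪ B) ∩ A) ∪ C) \ (B ∩ A) = {2, 3, 8, 10, 11}
((((A ∪ B) ∩ A) ∪ C) \ (B ∩ A)) ∩ A = {11}
5 ∈ ((C ∪ B) ∩ (A ∪ (A ∩ C))) \ (C Δ B) but 5 ∉ ((((A ∪ B) ∩ A) ∪ C) \ (B ∩ A)) ∩ A, so the inclusion fails.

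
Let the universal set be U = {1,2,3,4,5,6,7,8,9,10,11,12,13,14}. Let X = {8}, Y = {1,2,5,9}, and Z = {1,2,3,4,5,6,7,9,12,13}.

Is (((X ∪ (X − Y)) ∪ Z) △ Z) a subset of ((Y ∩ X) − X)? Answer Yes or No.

No

X − Y = {8}
X ∪ (X − Y) = {8}
(X ∪ (X − Y)) ∪ Z = {1,2,3,4,5,6,7,8,9,12,13}
((X ∪ (X − Y)) ∪ Z) △ Z = {8}
Y ∩ X = {}
(Y ∩ X) − X = {}
8 ∈ ((X ∪ (X − Y)) ∪ Z) △ Z but 8 ∉ (Y ∩ X) − X, so the inclusion fails.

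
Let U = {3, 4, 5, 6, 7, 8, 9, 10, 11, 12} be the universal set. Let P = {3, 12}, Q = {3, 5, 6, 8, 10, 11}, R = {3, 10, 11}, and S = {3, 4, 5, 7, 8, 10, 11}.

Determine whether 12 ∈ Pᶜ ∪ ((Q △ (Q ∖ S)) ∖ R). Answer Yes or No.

12 ∈ P, so 12 ∉ Pᶜ
12 ∉ Q and 12 ∉ S, so 12 ∉ Q ∖ S
12 ∉ Q and 12 ∉ (Q ∖ S), so 12 ∉ Q △ (Q ∖ S)
12 ∉ (Q △ (Q ∖ S)) and 12 ∉ R, so 12 ∉ (Q △ (Q ∖ S)) ∖ R
12 ∉ Pᶜ and 12 ∉ ((Q △ (Q ∖ S)) ∖ R), so 12 ∉ Pᶜ ∪ ((Q △ (Q ∖ S)) ∖ R)

No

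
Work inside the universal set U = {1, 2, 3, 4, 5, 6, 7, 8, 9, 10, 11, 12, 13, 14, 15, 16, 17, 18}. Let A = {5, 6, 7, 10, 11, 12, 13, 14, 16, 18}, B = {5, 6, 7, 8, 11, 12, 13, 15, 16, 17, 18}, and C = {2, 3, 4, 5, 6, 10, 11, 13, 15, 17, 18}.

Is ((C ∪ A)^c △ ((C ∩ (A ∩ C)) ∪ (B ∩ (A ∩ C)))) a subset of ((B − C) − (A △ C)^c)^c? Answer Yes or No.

Yes

C ∪ A = {2, 3, 4, 5, 6, 7, 10, 11, 12, 13, 14, 15, 16, 17, 18}
(C ∪ A)^c = {1, 8, 9}
A ∩ C = {5, 6, 10, 11, 13, 18}
C ∩ (A ∩ C) = {5, 6, 10, 11, 13, 18}
B ∩ (A ∩ C) = {5, 6, 11, 13, 18}
(C ∩ (A ∩ C)) ∪ (B ∩ (A ∩ C)) = {5, 6, 10, 11, 13, 18}
(C ∪ A)^c △ ((C ∩ (A ∩ C)) ∪ (B ∩ (A ∩ C))) = {1, 5, 6, 8, 9, 10, 11, 13, 18}
B − C = {7, 8, 12, 16}
A △ C = {2, 3, 4, 7, 12, 14, 15, 16, 17}
(A △ C)^c = {1, 5, 6, 8, 9, 10, 11, 13, 18}
(B − C) − (A △ C)^c = {7, 12, 16}
((B − C) − (A △ C)^c)^c = {1, 2, 3, 4, 5, 6, 8, 9, 10, 11, 13, 14, 15, 17, 18}
Every element of {1, 5, 6, 8, 9, 10, 11, 13, 18} is in {1, 2, 3, 4, 5, 6, 8, 9, 10, 11, 13, 14, 15, 17, 18}, so (C ∪ A)^c △ ((C ∩ (A ∩ C)) ∪ (B ∩ (A ∩ C))) ⊆ ((B − C) − (A △ C)^c)^c.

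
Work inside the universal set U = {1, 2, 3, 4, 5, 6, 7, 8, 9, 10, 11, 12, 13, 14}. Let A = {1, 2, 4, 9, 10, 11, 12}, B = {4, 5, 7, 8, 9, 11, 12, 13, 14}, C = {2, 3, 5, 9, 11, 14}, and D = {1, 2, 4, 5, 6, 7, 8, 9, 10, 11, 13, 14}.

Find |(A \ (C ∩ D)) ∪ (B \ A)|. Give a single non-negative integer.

C ∩ D = {2, 5, 9, 11, 14}
A \ (C ∩ D) = {1, 4, 10, 12}
B \ A = {5, 7, 8, 13, 14}
(A \ (C ∩ D)) ∪ (B \ A) = {1, 4, 5, 7, 8, 10, 12, 13, 14}
|(A \ (C ∩ D)) ∪ (B \ A)| = 9

9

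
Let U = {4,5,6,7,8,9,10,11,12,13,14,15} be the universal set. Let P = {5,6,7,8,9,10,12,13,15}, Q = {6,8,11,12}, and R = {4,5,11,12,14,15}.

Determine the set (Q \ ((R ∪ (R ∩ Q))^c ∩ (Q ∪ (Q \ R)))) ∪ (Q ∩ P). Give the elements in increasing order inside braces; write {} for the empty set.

{6,8,11,12}

R ∩ Q = {11,12}
R ∪ (R ∩ Q) = {4,5,11,12,14,15}
(R ∪ (R ∩ Q))^c = {6,7,8,9,10,13}
Q \ R = {6,8}
Q ∪ (Q \ R) = {6,8,11,12}
(R ∪ (R ∩ Q))^c ∩ (Q ∪ (Q \ R)) = {6,8}
Q \ ((R ∪ (R ∩ Q))^c ∩ (Q ∪ (Q \ R))) = {11,12}
Q ∩ P = {6,8,12}
(Q \ ((R ∪ (R ∩ Q))^c ∩ (Q ∪ (Q \ R)))) ∪ (Q ∩ P) = {6,8,11,12}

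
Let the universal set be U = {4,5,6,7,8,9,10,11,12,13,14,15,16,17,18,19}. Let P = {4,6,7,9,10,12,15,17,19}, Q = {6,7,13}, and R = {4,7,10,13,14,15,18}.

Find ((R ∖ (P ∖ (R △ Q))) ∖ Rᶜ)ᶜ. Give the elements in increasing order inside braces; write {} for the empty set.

{5,6,7,8,9,11,12,16,17,19}

R △ Q = {4,6,10,14,15,18}
P ∖ (R △ Q) = {7,9,12,17,19}
R ∖ (P ∖ (R △ Q)) = {4,10,13,14,15,18}
Rᶜ = {5,6,8,9,11,12,16,17,19}
(R ∖ (P ∖ (R △ Q))) ∖ Rᶜ = {4,10,13,14,15,18}
((R ∖ (P ∖ (R △ Q))) ∖ Rᶜ)ᶜ = {5,6,7,8,9,11,12,16,17,19}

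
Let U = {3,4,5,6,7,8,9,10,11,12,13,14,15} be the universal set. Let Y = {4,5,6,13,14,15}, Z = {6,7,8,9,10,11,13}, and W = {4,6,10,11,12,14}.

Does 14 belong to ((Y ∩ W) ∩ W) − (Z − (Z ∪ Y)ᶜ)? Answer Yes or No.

Yes

14 ∈ Y and 14 ∈ W, so 14 ∈ Y ∩ W
14 ∈ (Y ∩ W) and 14 ∈ W, so 14 ∈ (Y ∩ W) ∩ W
14 ∉ Z and 14 ∈ Y, so 14 ∈ Z ∪ Y
14 ∉ (Z ∪ Y)ᶜ since 14 ∈ (Z ∪ Y)
14 ∉ Z and 14 ∉ (Z ∪ Y)ᶜ, so 14 ∉ Z − (Z ∪ Y)ᶜ
14 ∈ ((Y ∩ W) ∩ W) and 14 ∉ (Z − (Z ∪ Y)ᶜ), so 14 ∈ ((Y ∩ W) ∩ W) − (Z − (Z ∪ Y)ᶜ)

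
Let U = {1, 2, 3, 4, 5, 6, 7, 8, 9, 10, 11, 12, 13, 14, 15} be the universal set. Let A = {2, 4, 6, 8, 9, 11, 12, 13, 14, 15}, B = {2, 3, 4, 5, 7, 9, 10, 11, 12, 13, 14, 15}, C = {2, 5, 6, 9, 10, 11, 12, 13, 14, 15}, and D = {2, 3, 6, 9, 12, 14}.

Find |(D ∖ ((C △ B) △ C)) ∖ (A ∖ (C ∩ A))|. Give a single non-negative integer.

C △ B = {3, 4, 6, 7}
(C △ B) △ C = {2, 3, 4, 5, 7, 9, 10, 11, 12, 13, 14, 15}
D ∖ ((C △ B) △ C) = {6}
C ∩ A = {2, 6, 9, 11, 12, 13, 14, 15}
A ∖ (C ∩ A) = {4, 8}
(D ∖ ((C △ B) △ C)) ∖ (A ∖ (C ∩ A)) = {6}
|(D ∖ ((C △ B) △ C)) ∖ (A ∖ (C ∩ A))| = 1

1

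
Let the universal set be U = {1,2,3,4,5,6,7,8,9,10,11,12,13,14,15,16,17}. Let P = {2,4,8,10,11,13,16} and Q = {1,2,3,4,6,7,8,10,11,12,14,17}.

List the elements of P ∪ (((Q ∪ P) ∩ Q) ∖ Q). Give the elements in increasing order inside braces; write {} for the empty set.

Q ∪ P = {1,2,3,4,6,7,8,10,11,12,13,14,16,17}
(Q ∪ P) ∩ Q = {1,2,3,4,6,7,8,10,11,12,14,17}
((Q ∪ P) ∩ Q) ∖ Q = {}
P ∪ (((Q ∪ P) ∩ Q) ∖ Q) = {2,4,8,10,11,13,16}

{2,4,8,10,11,13,16}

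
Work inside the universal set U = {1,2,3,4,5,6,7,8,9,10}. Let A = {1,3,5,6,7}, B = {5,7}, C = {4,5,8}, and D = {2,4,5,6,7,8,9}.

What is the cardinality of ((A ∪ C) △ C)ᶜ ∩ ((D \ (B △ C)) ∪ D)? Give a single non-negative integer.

A ∪ C = {1,3,4,5,6,7,8}
(A ∪ C) △ C = {1,3,6,7}
((A ∪ C) △ C)ᶜ = {2,4,5,8,9,10}
B △ C = {4,7,8}
D \ (B △ C) = {2,5,6,9}
(D \ (B △ C)) ∪ D = {2,4,5,6,7,8,9}
((A ∪ C) △ C)ᶜ ∩ ((D \ (B △ C)) ∪ D) = {2,4,5,8,9}
|((A ∪ C) △ C)ᶜ ∩ ((D \ (B △ C)) ∪ D)| = 5

5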